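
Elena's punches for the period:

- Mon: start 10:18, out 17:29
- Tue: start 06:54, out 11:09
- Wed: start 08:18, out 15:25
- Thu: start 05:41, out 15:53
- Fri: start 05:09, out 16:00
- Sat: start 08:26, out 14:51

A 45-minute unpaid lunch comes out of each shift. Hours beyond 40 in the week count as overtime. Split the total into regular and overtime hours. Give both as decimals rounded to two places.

Regular 40.00 hours, overtime 1.52 hours

Mon: 10:18–17:29 = 7 h 11 min; less 45 min break → 6 h 26 min
Tue: 06:54–11:09 = 4 h 15 min; less 45 min break → 3 h 30 min
Wed: 08:18–15:25 = 7 h 7 min; less 45 min break → 6 h 22 min
Thu: 05:41–15:53 = 10 h 12 min; less 45 min break → 9 h 27 min
Fri: 05:09–16:00 = 10 h 51 min; less 45 min break → 10 h 6 min
Sat: 08:26–14:51 = 6 h 25 min; less 45 min break → 5 h 40 min
Total worked: 41 h 31 min = 41.52 h.
Threshold 40 h → overtime 1 h 31 min, regular 40 h 0 min.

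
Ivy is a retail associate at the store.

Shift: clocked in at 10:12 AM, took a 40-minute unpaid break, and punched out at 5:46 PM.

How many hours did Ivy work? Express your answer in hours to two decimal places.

6.90 hours

Shift: 10:12 AM–5:46 PM = 7 h 34 min; less 40 min break → 6 h 54 min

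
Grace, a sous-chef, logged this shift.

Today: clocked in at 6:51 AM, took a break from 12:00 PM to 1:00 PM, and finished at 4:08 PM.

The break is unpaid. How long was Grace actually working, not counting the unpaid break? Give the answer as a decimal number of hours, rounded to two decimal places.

8.28 hours

Today: 6:51 AM–4:08 PM = 9 h 17 min; less 60 min break → 8 h 17 min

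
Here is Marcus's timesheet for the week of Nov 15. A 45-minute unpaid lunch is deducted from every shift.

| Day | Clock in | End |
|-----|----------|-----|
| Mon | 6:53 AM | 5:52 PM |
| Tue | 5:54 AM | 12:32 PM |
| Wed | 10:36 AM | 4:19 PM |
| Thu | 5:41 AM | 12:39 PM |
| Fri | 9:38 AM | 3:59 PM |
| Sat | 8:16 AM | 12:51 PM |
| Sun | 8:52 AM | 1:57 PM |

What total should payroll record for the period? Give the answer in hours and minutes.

Mon: 6:53 AM–5:52 PM = 10 h 59 min; less 45 min break → 10 h 14 min
Tue: 5:54 AM–12:32 PM = 6 h 38 min; less 45 min break → 5 h 53 min
Wed: 10:36 AM–4:19 PM = 5 h 43 min; less 45 min break → 4 h 58 min
Thu: 5:41 AM–12:39 PM = 6 h 58 min; less 45 min break → 6 h 13 min
Fri: 9:38 AM–3:59 PM = 6 h 21 min; less 45 min break → 5 h 36 min
Sat: 8:16 AM–12:51 PM = 4 h 35 min; less 45 min break → 3 h 50 min
Sun: 8:52 AM–1:57 PM = 5 h 5 min; less 45 min break → 4 h 20 min
Total: 10 h 14 min + 5 h 53 min + 4 h 58 min + 6 h 13 min + 5 h 36 min + 3 h 50 min + 4 h 20 min = 41 h 4 min.

41 h 4 min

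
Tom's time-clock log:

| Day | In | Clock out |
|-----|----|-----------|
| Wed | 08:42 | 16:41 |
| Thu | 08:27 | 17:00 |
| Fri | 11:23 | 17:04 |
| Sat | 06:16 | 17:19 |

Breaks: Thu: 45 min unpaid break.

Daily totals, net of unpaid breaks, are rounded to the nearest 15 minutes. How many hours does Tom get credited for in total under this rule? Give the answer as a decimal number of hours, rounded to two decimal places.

Wed: 08:42–16:41 = 7 h 59 min → rounds to 8 h 0 min
Thu: 08:27–17:00 = 8 h 33 min − 45 min = 7 h 48 min → rounds to 7 h 45 min
Fri: 11:23–17:04 = 5 h 41 min → rounds to 5 h 45 min
Sat: 06:16–17:19 = 11 h 3 min → rounds to 11 h 0 min
Total credited: 32 h 30 min.

32.50 hours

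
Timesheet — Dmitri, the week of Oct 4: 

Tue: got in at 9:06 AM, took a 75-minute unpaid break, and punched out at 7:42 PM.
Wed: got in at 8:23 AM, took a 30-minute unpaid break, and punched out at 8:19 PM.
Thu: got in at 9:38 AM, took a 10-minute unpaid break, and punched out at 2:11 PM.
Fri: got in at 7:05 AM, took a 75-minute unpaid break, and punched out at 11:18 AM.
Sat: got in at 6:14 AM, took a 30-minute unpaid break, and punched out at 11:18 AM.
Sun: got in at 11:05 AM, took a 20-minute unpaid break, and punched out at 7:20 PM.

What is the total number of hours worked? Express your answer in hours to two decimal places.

40.62 hours

Tue: 9:06 AM–7:42 PM = 10 h 36 min; less 75 min break → 9 h 21 min
Wed: 8:23 AM–8:19 PM = 11 h 56 min; less 30 min break → 11 h 26 min
Thu: 9:38 AM–2:11 PM = 4 h 33 min; less 10 min break → 4 h 23 min
Fri: 7:05 AM–11:18 AM = 4 h 13 min; less 75 min break → 2 h 58 min
Sat: 6:14 AM–11:18 AM = 5 h 4 min; less 30 min break → 4 h 34 min
Sun: 11:05 AM–7:20 PM = 8 h 15 min; less 20 min break → 7 h 55 min
Total: 9 h 21 min + 11 h 26 min + 4 h 23 min + 2 h 58 min + 4 h 34 min + 7 h 55 min = 40 h 37 min.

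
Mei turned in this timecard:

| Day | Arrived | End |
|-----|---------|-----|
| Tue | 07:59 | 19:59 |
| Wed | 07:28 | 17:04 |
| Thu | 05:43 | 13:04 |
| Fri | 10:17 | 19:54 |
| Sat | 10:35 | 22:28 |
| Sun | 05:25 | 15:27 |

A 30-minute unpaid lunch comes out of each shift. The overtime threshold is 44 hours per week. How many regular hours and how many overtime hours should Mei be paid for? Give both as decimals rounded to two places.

Tue: 07:59–19:59 = 12 h 0 min; less 30 min break → 11 h 30 min
Wed: 07:28–17:04 = 9 h 36 min; less 30 min break → 9 h 6 min
Thu: 05:43–13:04 = 7 h 21 min; less 30 min break → 6 h 51 min
Fri: 10:17–19:54 = 9 h 37 min; less 30 min break → 9 h 7 min
Sat: 10:35–22:28 = 11 h 53 min; less 30 min break → 11 h 23 min
Sun: 05:25–15:27 = 10 h 2 min; less 30 min break → 9 h 32 min
Total worked: 57 h 29 min = 57.48 h.
Threshold 44 h → overtime 13 h 29 min, regular 44 h 0 min.

Regular 44.00 hours, overtime 13.48 hours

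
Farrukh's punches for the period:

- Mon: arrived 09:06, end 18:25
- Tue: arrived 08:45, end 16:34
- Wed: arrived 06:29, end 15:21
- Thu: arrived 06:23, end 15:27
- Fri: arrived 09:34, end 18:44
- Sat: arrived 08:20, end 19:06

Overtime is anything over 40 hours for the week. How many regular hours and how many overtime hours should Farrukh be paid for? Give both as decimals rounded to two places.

Regular 40.00 hours, overtime 15.00 hours

Mon: 09:06–18:25 = 9 h 19 min
Tue: 08:45–16:34 = 7 h 49 min
Wed: 06:29–15:21 = 8 h 52 min
Thu: 06:23–15:27 = 9 h 4 min
Fri: 09:34–18:44 = 9 h 10 min
Sat: 08:20–19:06 = 10 h 46 min
Total worked: 55 h 0 min = 55.00 h.
Threshold 40 h → overtime 15 h 0 min, regular 40 h 0 min.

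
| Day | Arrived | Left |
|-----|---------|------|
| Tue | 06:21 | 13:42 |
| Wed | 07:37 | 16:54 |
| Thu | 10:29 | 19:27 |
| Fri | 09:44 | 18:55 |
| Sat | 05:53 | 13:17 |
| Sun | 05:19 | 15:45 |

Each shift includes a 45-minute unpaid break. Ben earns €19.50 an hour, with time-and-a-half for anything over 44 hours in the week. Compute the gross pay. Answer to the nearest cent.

Tue: 06:21–13:42 = 7 h 21 min; less 45 min break → 6 h 36 min
Wed: 07:37–16:54 = 9 h 17 min; less 45 min break → 8 h 32 min
Thu: 10:29–19:27 = 8 h 58 min; less 45 min break → 8 h 13 min
Fri: 09:44–18:55 = 9 h 11 min; less 45 min break → 8 h 26 min
Sat: 05:53–13:17 = 7 h 24 min; less 45 min break → 6 h 39 min
Sun: 05:19–15:45 = 10 h 26 min; less 45 min break → 9 h 41 min
Total worked: 48 h 7 min = 2887 min.
Regular 44 h 0 min = 2640 min at €19.50/h; overtime 4 h 7 min = 247 min at €29.25/h.
Pay = (2640 × €19.50 + 247 × €29.25) ÷ 60 = €978.41.

€978.41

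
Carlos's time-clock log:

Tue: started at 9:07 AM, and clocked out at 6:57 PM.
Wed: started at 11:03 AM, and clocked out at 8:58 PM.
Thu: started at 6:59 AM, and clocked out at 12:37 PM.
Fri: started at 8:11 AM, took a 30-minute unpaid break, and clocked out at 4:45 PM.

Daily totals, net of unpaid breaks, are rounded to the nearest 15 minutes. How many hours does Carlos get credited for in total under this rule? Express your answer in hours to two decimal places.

33.50 hours

Tue: 9:07 AM–6:57 PM = 9 h 50 min → rounds to 9 h 45 min
Wed: 11:03 AM–8:58 PM = 9 h 55 min → rounds to 10 h 0 min
Thu: 6:59 AM–12:37 PM = 5 h 38 min → rounds to 5 h 45 min
Fri: 8:11 AM–4:45 PM = 8 h 34 min − 30 min = 8 h 4 min → rounds to 8 h 0 min
Total credited: 33 h 30 min.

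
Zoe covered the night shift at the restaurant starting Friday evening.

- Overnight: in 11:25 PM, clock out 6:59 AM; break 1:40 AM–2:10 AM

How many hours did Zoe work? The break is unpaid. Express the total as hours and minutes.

Overnight: 11:25 PM → midnight = 0 h 35 min; midnight → 6:59 AM = 6 h 59 min; span 7 h 34 min; less 30 min break → 7 h 4 min

7 h 4 min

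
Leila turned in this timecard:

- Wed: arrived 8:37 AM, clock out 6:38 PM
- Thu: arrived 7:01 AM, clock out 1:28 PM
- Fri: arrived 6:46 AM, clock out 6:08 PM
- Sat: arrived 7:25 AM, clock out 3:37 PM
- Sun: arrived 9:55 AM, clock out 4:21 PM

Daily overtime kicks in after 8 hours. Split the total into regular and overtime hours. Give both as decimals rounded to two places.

Regular 36.88 hours, overtime 5.58 hours

Wed: 8:37 AM–6:38 PM = 10 h 1 min
Thu: 7:01 AM–1:28 PM = 6 h 27 min
Fri: 6:46 AM–6:08 PM = 11 h 22 min
Sat: 7:25 AM–3:37 PM = 8 h 12 min
Sun: 9:55 AM–4:21 PM = 6 h 26 min
Wed reg 8 h 0 min / OT 2 h 1 min; Thu reg 6 h 27 min / OT 0 h 0 min; Fri reg 8 h 0 min / OT 3 h 22 min; Sat reg 8 h 0 min / OT 0 h 12 min; Sun reg 6 h 26 min / OT 0 h 0 min.
Totals: regular 36 h 53 min, overtime 5 h 35 min.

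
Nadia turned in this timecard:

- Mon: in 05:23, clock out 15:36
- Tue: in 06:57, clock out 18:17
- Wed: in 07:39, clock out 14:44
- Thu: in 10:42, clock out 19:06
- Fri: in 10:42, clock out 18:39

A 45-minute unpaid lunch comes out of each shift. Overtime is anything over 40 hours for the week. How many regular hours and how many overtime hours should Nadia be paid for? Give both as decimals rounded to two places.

Regular 40.00 hours, overtime 1.23 hours

Mon: 05:23–15:36 = 10 h 13 min; less 45 min break → 9 h 28 min
Tue: 06:57–18:17 = 11 h 20 min; less 45 min break → 10 h 35 min
Wed: 07:39–14:44 = 7 h 5 min; less 45 min break → 6 h 20 min
Thu: 10:42–19:06 = 8 h 24 min; less 45 min break → 7 h 39 min
Fri: 10:42–18:39 = 7 h 57 min; less 45 min break → 7 h 12 min
Total worked: 41 h 14 min = 41.23 h.
Threshold 40 h → overtime 1 h 14 min, regular 40 h 0 min.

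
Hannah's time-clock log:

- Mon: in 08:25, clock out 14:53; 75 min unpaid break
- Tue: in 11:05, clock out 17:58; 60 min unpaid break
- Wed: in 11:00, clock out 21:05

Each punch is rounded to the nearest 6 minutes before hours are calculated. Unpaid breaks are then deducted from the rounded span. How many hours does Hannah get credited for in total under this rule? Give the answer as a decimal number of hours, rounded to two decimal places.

21.25 hours

Mon: in 08:25→08:24, out 14:53→14:54; 6 h 30 min − 75 min = 5 h 15 min
Tue: in 11:05→11:06, out 17:58→18:00; 6 h 54 min − 60 min = 5 h 54 min
Wed: in 11:00→11:00, out 21:05→21:06; 10 h 6 min
Total credited: 21 h 15 min.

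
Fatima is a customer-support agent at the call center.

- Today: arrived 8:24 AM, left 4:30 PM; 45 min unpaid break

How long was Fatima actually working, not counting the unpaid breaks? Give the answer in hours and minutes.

7 h 21 min

Today: 8:24 AM–4:30 PM = 8 h 6 min; less 45 min break → 7 h 21 min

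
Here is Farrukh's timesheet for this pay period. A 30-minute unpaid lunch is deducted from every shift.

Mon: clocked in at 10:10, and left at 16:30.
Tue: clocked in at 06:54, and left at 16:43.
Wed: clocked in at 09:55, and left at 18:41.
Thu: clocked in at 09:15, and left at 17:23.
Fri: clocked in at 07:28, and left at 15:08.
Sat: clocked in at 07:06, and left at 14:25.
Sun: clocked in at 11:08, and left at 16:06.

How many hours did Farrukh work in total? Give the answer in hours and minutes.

49 h 30 min

Mon: 10:10–16:30 = 6 h 20 min; less 30 min break → 5 h 50 min
Tue: 06:54–16:43 = 9 h 49 min; less 30 min break → 9 h 19 min
Wed: 09:55–18:41 = 8 h 46 min; less 30 min break → 8 h 16 min
Thu: 09:15–17:23 = 8 h 8 min; less 30 min break → 7 h 38 min
Fri: 07:28–15:08 = 7 h 40 min; less 30 min break → 7 h 10 min
Sat: 07:06–14:25 = 7 h 19 min; less 30 min break → 6 h 49 min
Sun: 11:08–16:06 = 4 h 58 min; less 30 min break → 4 h 28 min
Total: 5 h 50 min + 9 h 19 min + 8 h 16 min + 7 h 38 min + 7 h 10 min + 6 h 49 min + 4 h 28 min = 49 h 30 min.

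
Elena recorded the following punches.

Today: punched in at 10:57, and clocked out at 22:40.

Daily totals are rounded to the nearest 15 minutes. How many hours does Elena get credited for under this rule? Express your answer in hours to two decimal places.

11.75 hours

Today: 10:57–22:40 = 11 h 43 min → rounds to 11 h 45 min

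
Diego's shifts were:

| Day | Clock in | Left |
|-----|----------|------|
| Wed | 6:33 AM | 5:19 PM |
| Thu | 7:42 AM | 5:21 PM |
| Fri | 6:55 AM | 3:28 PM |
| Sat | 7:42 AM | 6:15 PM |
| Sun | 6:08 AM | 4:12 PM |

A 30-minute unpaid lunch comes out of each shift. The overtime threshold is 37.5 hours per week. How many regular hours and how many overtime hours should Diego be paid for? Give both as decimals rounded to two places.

Regular 37.50 hours, overtime 9.58 hours

Wed: 6:33 AM–5:19 PM = 10 h 46 min; less 30 min break → 10 h 16 min
Thu: 7:42 AM–5:21 PM = 9 h 39 min; less 30 min break → 9 h 9 min
Fri: 6:55 AM–3:28 PM = 8 h 33 min; less 30 min break → 8 h 3 min
Sat: 7:42 AM–6:15 PM = 10 h 33 min; less 30 min break → 10 h 3 min
Sun: 6:08 AM–4:12 PM = 10 h 4 min; less 30 min break → 9 h 34 min
Total worked: 47 h 5 min = 47.08 h.
Threshold 37.5 h → overtime 9 h 35 min, regular 37 h 30 min.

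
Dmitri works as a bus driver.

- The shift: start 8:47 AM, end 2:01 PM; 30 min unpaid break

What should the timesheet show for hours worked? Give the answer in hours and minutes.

The shift: 8:47 AM–2:01 PM = 5 h 14 min; less 30 min break → 4 h 44 min

4 h 44 min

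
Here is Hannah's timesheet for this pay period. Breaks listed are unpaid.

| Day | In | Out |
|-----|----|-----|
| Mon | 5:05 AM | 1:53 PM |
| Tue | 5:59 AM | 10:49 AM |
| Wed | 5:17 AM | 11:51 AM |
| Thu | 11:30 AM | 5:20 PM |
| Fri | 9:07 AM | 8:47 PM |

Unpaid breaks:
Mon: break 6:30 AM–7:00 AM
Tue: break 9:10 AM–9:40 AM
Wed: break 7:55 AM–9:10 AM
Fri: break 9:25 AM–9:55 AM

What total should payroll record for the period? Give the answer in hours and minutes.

34 h 57 min

Mon: 5:05 AM–1:53 PM = 8 h 48 min; less 30 min break → 8 h 18 min
Tue: 5:59 AM–10:49 AM = 4 h 50 min; less 30 min break → 4 h 20 min
Wed: 5:17 AM–11:51 AM = 6 h 34 min; less 75 min break → 5 h 19 min
Thu: 11:30 AM–5:20 PM = 5 h 50 min
Fri: 9:07 AM–8:47 PM = 11 h 40 min; less 30 min break → 11 h 10 min
Total: 8 h 18 min + 4 h 20 min + 5 h 19 min + 5 h 50 min + 11 h 10 min = 34 h 57 min.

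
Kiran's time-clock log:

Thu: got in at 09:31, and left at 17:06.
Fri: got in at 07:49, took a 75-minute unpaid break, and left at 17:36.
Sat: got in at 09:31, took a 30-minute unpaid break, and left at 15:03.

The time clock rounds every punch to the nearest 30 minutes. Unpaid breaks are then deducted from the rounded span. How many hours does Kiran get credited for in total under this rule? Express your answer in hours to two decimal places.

Thu: in 09:31→09:30, out 17:06→17:00; 7 h 30 min
Fri: in 07:49→08:00, out 17:36→17:30; 9 h 30 min − 75 min = 8 h 15 min
Sat: in 09:31→09:30, out 15:03→15:00; 5 h 30 min − 30 min = 5 h 0 min
Total credited: 20 h 45 min.

20.75 hours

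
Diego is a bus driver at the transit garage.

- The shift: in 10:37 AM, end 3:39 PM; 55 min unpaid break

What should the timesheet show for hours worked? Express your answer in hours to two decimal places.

The shift: 10:37 AM–3:39 PM = 5 h 2 min; less 55 min break → 4 h 7 min

4.12 hours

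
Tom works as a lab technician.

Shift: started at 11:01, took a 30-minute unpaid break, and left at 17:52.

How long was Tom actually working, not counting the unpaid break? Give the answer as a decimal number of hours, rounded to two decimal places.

6.35 hours

Shift: 11:01–17:52 = 6 h 51 min; less 30 min break → 6 h 21 min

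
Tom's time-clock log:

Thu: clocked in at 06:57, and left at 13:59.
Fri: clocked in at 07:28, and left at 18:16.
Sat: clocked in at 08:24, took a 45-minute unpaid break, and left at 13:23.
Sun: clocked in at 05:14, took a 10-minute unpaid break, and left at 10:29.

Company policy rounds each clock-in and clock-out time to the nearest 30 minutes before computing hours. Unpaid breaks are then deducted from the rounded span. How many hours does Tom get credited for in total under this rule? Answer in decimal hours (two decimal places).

Thu: in 06:57→07:00, out 13:59→14:00; 7 h 0 min
Fri: in 07:28→07:30, out 18:16→18:30; 11 h 0 min
Sat: in 08:24→08:30, out 13:23→13:30; 5 h 0 min − 45 min = 4 h 15 min
Sun: in 05:14→05:00, out 10:29→10:30; 5 h 30 min − 10 min = 5 h 20 min
Total credited: 27 h 35 min.

27.58 hours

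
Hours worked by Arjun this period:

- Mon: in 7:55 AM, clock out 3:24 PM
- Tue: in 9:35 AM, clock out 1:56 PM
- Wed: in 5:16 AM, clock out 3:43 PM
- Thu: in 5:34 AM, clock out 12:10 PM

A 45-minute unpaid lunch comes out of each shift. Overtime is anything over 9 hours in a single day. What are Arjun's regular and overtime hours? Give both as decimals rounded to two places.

Mon: 7:55 AM–3:24 PM = 7 h 29 min; less 45 min break → 6 h 44 min
Tue: 9:35 AM–1:56 PM = 4 h 21 min; less 45 min break → 3 h 36 min
Wed: 5:16 AM–3:43 PM = 10 h 27 min; less 45 min break → 9 h 42 min
Thu: 5:34 AM–12:10 PM = 6 h 36 min; less 45 min break → 5 h 51 min
Mon reg 6 h 44 min / OT 0 h 0 min; Tue reg 3 h 36 min / OT 0 h 0 min; Wed reg 9 h 0 min / OT 0 h 42 min; Thu reg 5 h 51 min / OT 0 h 0 min.
Totals: regular 25 h 11 min, overtime 0 h 42 min.

Regular 25.18 hours, overtime 0.70 hours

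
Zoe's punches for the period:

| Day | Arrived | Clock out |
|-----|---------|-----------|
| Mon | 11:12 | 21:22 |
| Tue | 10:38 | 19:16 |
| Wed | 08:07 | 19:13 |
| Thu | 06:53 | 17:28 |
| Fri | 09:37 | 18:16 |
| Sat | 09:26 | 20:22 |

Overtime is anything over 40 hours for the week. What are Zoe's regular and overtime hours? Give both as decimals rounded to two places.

Regular 40.00 hours, overtime 20.07 hours

Mon: 11:12–21:22 = 10 h 10 min
Tue: 10:38–19:16 = 8 h 38 min
Wed: 08:07–19:13 = 11 h 6 min
Thu: 06:53–17:28 = 10 h 35 min
Fri: 09:37–18:16 = 8 h 39 min
Sat: 09:26–20:22 = 10 h 56 min
Total worked: 60 h 4 min = 60.07 h.
Threshold 40 h → overtime 20 h 4 min, regular 40 h 0 min.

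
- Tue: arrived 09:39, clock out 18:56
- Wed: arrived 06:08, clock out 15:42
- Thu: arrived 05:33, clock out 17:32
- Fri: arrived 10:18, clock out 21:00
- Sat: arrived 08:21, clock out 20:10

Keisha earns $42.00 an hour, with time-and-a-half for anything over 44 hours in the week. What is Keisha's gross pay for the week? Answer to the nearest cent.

$2437.05

Tue: 09:39–18:56 = 9 h 17 min
Wed: 06:08–15:42 = 9 h 34 min
Thu: 05:33–17:32 = 11 h 59 min
Fri: 10:18–21:00 = 10 h 42 min
Sat: 08:21–20:10 = 11 h 49 min
Total worked: 53 h 21 min = 3201 min.
Regular 44 h 0 min = 2640 min at $42.00/h; overtime 9 h 21 min = 561 min at $63.00/h.
Pay = (2640 × $42.00 + 561 × $63.00) ÷ 60 = $2437.05.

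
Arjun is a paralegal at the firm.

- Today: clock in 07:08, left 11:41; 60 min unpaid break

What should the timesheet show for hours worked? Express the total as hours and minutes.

Today: 07:08–11:41 = 4 h 33 min; less 60 min break → 3 h 33 min

3 h 33 min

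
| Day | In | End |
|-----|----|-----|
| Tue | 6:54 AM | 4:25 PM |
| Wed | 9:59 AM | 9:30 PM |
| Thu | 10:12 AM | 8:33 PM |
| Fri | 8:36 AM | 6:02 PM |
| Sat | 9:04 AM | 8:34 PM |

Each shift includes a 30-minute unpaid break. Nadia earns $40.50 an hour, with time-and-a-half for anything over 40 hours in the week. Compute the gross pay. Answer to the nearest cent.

$2216.36

Tue: 6:54 AM–4:25 PM = 9 h 31 min; less 30 min break → 9 h 1 min
Wed: 9:59 AM–9:30 PM = 11 h 31 min; less 30 min break → 11 h 1 min
Thu: 10:12 AM–8:33 PM = 10 h 21 min; less 30 min break → 9 h 51 min
Fri: 8:36 AM–6:02 PM = 9 h 26 min; less 30 min break → 8 h 56 min
Sat: 9:04 AM–8:34 PM = 11 h 30 min; less 30 min break → 11 h 0 min
Total worked: 49 h 49 min = 2989 min.
Regular 40 h 0 min = 2400 min at $40.50/h; overtime 9 h 49 min = 589 min at $60.75/h.
Pay = (2400 × $40.50 + 589 × $60.75) ÷ 60 = $2216.36.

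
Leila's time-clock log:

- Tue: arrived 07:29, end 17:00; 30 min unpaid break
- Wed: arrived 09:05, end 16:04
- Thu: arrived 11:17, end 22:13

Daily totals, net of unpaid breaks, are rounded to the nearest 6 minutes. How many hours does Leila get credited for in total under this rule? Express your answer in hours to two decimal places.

26.90 hours

Tue: 07:29–17:00 = 9 h 31 min − 30 min = 9 h 1 min → rounds to 9 h 0 min
Wed: 09:05–16:04 = 6 h 59 min → rounds to 7 h 0 min
Thu: 11:17–22:13 = 10 h 56 min → rounds to 10 h 54 min
Total credited: 26 h 54 min.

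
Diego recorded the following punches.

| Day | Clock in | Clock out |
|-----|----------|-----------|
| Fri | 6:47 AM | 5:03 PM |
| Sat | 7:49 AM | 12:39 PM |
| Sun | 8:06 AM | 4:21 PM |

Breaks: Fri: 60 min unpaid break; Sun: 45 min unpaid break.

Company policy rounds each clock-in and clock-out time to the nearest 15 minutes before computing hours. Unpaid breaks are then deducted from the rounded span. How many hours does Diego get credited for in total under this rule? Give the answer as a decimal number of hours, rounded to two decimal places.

Fri: in 6:47 AM→6:45 AM, out 5:03 PM→5:00 PM; 10 h 15 min − 60 min = 9 h 15 min
Sat: in 7:49 AM→7:45 AM, out 12:39 PM→12:45 PM; 5 h 0 min
Sun: in 8:06 AM→8:00 AM, out 4:21 PM→4:15 PM; 8 h 15 min − 45 min = 7 h 30 min
Total credited: 21 h 45 min.

21.75 hours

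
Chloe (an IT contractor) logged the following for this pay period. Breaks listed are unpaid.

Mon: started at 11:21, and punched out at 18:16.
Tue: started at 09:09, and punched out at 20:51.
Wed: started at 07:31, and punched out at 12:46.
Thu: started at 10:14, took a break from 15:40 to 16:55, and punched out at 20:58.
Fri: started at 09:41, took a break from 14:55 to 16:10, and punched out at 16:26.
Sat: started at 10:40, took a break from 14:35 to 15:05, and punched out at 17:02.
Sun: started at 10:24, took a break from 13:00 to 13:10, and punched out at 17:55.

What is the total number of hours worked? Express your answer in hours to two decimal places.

Mon: 11:21–18:16 = 6 h 55 min
Tue: 09:09–20:51 = 11 h 42 min
Wed: 07:31–12:46 = 5 h 15 min
Thu: 10:14–20:58 = 10 h 44 min; less 75 min break → 9 h 29 min
Fri: 09:41–16:26 = 6 h 45 min; less 75 min break → 5 h 30 min
Sat: 10:40–17:02 = 6 h 22 min; less 30 min break → 5 h 52 min
Sun: 10:24–17:55 = 7 h 31 min; less 10 min break → 7 h 21 min
Total: 6 h 55 min + 11 h 42 min + 5 h 15 min + 9 h 29 min + 5 h 30 min + 5 h 52 min + 7 h 21 min = 52 h 4 min.

52.07 hours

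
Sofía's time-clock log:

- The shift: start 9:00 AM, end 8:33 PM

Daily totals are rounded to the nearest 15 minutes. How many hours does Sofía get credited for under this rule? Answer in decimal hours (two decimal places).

The shift: 9:00 AM–8:33 PM = 11 h 33 min → rounds to 11 h 30 min

11.50 hours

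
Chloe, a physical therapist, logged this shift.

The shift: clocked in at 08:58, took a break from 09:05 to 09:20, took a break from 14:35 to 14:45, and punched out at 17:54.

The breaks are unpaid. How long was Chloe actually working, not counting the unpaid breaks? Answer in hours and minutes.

8 h 31 min

The shift: 08:58–17:54 = 8 h 56 min; less 25 min break → 8 h 31 min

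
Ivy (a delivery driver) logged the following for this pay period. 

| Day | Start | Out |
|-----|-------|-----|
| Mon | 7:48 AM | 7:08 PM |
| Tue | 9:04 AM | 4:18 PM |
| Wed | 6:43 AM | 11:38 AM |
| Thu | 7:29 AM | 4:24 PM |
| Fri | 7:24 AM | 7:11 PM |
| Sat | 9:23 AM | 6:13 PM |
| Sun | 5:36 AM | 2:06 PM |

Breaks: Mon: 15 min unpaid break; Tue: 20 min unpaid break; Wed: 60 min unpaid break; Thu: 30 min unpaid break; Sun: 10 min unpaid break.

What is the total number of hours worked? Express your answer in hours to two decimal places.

Mon: 7:48 AM–7:08 PM = 11 h 20 min; less 15 min break → 11 h 5 min
Tue: 9:04 AM–4:18 PM = 7 h 14 min; less 20 min break → 6 h 54 min
Wed: 6:43 AM–11:38 AM = 4 h 55 min; less 60 min break → 3 h 55 min
Thu: 7:29 AM–4:24 PM = 8 h 55 min; less 30 min break → 8 h 25 min
Fri: 7:24 AM–7:11 PM = 11 h 47 min
Sat: 9:23 AM–6:13 PM = 8 h 50 min
Sun: 5:36 AM–2:06 PM = 8 h 30 min; less 10 min break → 8 h 20 min
Total: 11 h 5 min + 6 h 54 min + 3 h 55 min + 8 h 25 min + 11 h 47 min + 8 h 50 min + 8 h 20 min = 59 h 16 min.

59.27 hours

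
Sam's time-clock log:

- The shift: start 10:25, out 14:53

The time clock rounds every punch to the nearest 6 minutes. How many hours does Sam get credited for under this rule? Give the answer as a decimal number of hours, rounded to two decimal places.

4.50 hours

The shift: in 10:25→10:24, out 14:53→14:54; 4 h 30 min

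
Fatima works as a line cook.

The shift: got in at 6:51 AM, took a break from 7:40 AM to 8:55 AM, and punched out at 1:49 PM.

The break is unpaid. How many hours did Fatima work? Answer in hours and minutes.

5 h 43 min

The shift: 6:51 AM–1:49 PM = 6 h 58 min; less 75 min break → 5 h 43 min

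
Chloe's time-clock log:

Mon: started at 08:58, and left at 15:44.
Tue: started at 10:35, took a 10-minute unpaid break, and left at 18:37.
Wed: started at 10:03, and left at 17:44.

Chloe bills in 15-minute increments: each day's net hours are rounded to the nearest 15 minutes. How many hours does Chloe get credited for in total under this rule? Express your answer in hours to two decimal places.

22.25 hours

Mon: 08:58–15:44 = 6 h 46 min → rounds to 6 h 45 min
Tue: 10:35–18:37 = 8 h 2 min − 10 min = 7 h 52 min → rounds to 7 h 45 min
Wed: 10:03–17:44 = 7 h 41 min → rounds to 7 h 45 min
Total credited: 22 h 15 min.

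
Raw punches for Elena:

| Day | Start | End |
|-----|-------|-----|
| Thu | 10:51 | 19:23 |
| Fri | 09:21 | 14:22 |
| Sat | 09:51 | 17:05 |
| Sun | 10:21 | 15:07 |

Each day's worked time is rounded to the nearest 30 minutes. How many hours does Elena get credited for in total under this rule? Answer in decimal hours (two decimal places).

Thu: 10:51–19:23 = 8 h 32 min → rounds to 8 h 30 min
Fri: 09:21–14:22 = 5 h 1 min → rounds to 5 h 0 min
Sat: 09:51–17:05 = 7 h 14 min → rounds to 7 h 0 min
Sun: 10:21–15:07 = 4 h 46 min → rounds to 5 h 0 min
Total credited: 25 h 30 min.

25.50 hours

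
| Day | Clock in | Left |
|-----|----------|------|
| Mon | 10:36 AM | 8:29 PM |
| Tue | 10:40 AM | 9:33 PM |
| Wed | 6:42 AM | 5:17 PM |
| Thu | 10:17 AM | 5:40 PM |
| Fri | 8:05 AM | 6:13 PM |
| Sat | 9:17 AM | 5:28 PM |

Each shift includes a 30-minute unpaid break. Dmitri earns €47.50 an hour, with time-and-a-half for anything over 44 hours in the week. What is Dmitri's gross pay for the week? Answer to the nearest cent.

€2806.06

Mon: 10:36 AM–8:29 PM = 9 h 53 min; less 30 min break → 9 h 23 min
Tue: 10:40 AM–9:33 PM = 10 h 53 min; less 30 min break → 10 h 23 min
Wed: 6:42 AM–5:17 PM = 10 h 35 min; less 30 min break → 10 h 5 min
Thu: 10:17 AM–5:40 PM = 7 h 23 min; less 30 min break → 6 h 53 min
Fri: 8:05 AM–6:13 PM = 10 h 8 min; less 30 min break → 9 h 38 min
Sat: 9:17 AM–5:28 PM = 8 h 11 min; less 30 min break → 7 h 41 min
Total worked: 54 h 3 min = 3243 min.
Regular 44 h 0 min = 2640 min at €47.50/h; overtime 10 h 3 min = 603 min at €71.25/h.
Pay = (2640 × €47.50 + 603 × €71.25) ÷ 60 = €2806.06.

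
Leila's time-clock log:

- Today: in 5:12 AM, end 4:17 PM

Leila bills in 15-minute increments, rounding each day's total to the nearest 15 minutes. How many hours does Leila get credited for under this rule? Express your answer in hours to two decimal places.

Today: 5:12 AM–4:17 PM = 11 h 5 min → rounds to 11 h 0 min

11.00 hours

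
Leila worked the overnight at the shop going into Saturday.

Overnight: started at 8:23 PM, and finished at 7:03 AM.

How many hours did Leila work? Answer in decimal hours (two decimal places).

10.67 hours

Overnight: 8:23 PM → midnight = 3 h 37 min; midnight → 7:03 AM = 7 h 3 min; span 10 h 40 min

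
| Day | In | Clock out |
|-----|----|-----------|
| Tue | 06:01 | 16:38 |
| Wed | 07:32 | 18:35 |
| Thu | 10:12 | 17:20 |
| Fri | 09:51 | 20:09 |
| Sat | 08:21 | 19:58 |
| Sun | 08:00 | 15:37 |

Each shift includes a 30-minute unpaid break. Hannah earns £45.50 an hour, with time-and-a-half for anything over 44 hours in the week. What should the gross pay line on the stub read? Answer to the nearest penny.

Tue: 06:01–16:38 = 10 h 37 min; less 30 min break → 10 h 7 min
Wed: 07:32–18:35 = 11 h 3 min; less 30 min break → 10 h 33 min
Thu: 10:12–17:20 = 7 h 8 min; less 30 min break → 6 h 38 min
Fri: 09:51–20:09 = 10 h 18 min; less 30 min break → 9 h 48 min
Sat: 08:21–19:58 = 11 h 37 min; less 30 min break → 11 h 7 min
Sun: 08:00–15:37 = 7 h 37 min; less 30 min break → 7 h 7 min
Total worked: 55 h 20 min = 3320 min.
Regular 44 h 0 min = 2640 min at £45.50/h; overtime 11 h 20 min = 680 min at £68.25/h.
Pay = (2640 × £45.50 + 680 × £68.25) ÷ 60 = £2775.50.

£2775.50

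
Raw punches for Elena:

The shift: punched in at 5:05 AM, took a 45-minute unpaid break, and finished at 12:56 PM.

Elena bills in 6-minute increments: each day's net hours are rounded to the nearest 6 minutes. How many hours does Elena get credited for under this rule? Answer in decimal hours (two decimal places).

The shift: 5:05 AM–12:56 PM = 7 h 51 min − 45 min = 7 h 6 min → rounds to 7 h 6 min

7.10 hours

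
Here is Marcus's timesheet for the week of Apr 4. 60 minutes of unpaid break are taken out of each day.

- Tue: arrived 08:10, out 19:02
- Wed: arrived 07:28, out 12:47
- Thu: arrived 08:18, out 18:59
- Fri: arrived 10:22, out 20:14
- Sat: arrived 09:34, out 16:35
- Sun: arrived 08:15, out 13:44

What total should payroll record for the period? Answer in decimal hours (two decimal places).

43.23 hours

Tue: 08:10–19:02 = 10 h 52 min; less 60 min break → 9 h 52 min
Wed: 07:28–12:47 = 5 h 19 min; less 60 min break → 4 h 19 min
Thu: 08:18–18:59 = 10 h 41 min; less 60 min break → 9 h 41 min
Fri: 10:22–20:14 = 9 h 52 min; less 60 min break → 8 h 52 min
Sat: 09:34–16:35 = 7 h 1 min; less 60 min break → 6 h 1 min
Sun: 08:15–13:44 = 5 h 29 min; less 60 min break → 4 h 29 min
Total: 9 h 52 min + 4 h 19 min + 9 h 41 min + 8 h 52 min + 6 h 1 min + 4 h 29 min = 43 h 14 min.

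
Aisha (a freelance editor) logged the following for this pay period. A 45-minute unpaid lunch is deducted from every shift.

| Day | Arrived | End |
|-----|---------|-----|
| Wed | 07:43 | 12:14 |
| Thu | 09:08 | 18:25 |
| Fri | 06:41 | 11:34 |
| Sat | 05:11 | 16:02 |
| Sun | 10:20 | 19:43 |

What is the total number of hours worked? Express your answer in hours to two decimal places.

Wed: 07:43–12:14 = 4 h 31 min; less 45 min break → 3 h 46 min
Thu: 09:08–18:25 = 9 h 17 min; less 45 min break → 8 h 32 min
Fri: 06:41–11:34 = 4 h 53 min; less 45 min break → 4 h 8 min
Sat: 05:11–16:02 = 10 h 51 min; less 45 min break → 10 h 6 min
Sun: 10:20–19:43 = 9 h 23 min; less 45 min break → 8 h 38 min
Total: 3 h 46 min + 8 h 32 min + 4 h 8 min + 10 h 6 min + 8 h 38 min = 35 h 10 min.

35.17 hours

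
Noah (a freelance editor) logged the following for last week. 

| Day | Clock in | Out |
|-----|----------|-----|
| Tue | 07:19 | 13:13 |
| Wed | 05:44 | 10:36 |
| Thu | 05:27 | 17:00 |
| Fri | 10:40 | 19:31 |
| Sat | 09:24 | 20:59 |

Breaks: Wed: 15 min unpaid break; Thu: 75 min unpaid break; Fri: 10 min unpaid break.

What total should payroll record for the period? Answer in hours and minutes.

41 h 5 min

Tue: 07:19–13:13 = 5 h 54 min
Wed: 05:44–10:36 = 4 h 52 min; less 15 min break → 4 h 37 min
Thu: 05:27–17:00 = 11 h 33 min; less 75 min break → 10 h 18 min
Fri: 10:40–19:31 = 8 h 51 min; less 10 min break → 8 h 41 min
Sat: 09:24–20:59 = 11 h 35 min
Total: 5 h 54 min + 4 h 37 min + 10 h 18 min + 8 h 41 min + 11 h 35 min = 41 h 5 min.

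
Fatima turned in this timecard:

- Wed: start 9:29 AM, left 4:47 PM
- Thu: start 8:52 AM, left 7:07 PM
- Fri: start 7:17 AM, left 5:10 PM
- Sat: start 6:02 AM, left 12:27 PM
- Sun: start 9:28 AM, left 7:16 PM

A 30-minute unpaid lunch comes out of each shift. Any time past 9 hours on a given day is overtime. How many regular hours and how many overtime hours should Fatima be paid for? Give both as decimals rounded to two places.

Regular 39.72 hours, overtime 1.43 hours

Wed: 9:29 AM–4:47 PM = 7 h 18 min; less 30 min break → 6 h 48 min
Thu: 8:52 AM–7:07 PM = 10 h 15 min; less 30 min break → 9 h 45 min
Fri: 7:17 AM–5:10 PM = 9 h 53 min; less 30 min break → 9 h 23 min
Sat: 6:02 AM–12:27 PM = 6 h 25 min; less 30 min break → 5 h 55 min
Sun: 9:28 AM–7:16 PM = 9 h 48 min; less 30 min break → 9 h 18 min
Wed reg 6 h 48 min / OT 0 h 0 min; Thu reg 9 h 0 min / OT 0 h 45 min; Fri reg 9 h 0 min / OT 0 h 23 min; Sat reg 5 h 55 min / OT 0 h 0 min; Sun reg 9 h 0 min / OT 0 h 18 min.
Totals: regular 39 h 43 min, overtime 1 h 26 min.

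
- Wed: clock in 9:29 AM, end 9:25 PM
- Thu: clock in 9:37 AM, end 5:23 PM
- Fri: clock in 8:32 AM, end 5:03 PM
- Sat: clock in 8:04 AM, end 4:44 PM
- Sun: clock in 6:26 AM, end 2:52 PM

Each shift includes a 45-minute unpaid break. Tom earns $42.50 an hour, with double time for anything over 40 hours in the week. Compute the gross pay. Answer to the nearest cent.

$1833.17

Wed: 9:29 AM–9:25 PM = 11 h 56 min; less 45 min break → 11 h 11 min
Thu: 9:37 AM–5:23 PM = 7 h 46 min; less 45 min break → 7 h 1 min
Fri: 8:32 AM–5:03 PM = 8 h 31 min; less 45 min break → 7 h 46 min
Sat: 8:04 AM–4:44 PM = 8 h 40 min; less 45 min break → 7 h 55 min
Sun: 6:26 AM–2:52 PM = 8 h 26 min; less 45 min break → 7 h 41 min
Total worked: 41 h 34 min = 2494 min.
Regular 40 h 0 min = 2400 min at $42.50/h; overtime 1 h 34 min = 94 min at $85.00/h.
Pay = (2400 × $42.50 + 94 × $85.00) ÷ 60 = $1833.17.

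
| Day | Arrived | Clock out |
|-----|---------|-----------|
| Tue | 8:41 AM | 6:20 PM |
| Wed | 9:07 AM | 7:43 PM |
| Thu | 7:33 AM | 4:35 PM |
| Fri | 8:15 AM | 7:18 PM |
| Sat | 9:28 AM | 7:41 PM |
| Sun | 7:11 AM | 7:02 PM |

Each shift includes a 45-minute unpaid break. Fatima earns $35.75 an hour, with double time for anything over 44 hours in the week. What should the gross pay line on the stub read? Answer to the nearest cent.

$2566.85

Tue: 8:41 AM–6:20 PM = 9 h 39 min; less 45 min break → 8 h 54 min
Wed: 9:07 AM–7:43 PM = 10 h 36 min; less 45 min break → 9 h 51 min
Thu: 7:33 AM–4:35 PM = 9 h 2 min; less 45 min break → 8 h 17 min
Fri: 8:15 AM–7:18 PM = 11 h 3 min; less 45 min break → 10 h 18 min
Sat: 9:28 AM–7:41 PM = 10 h 13 min; less 45 min break → 9 h 28 min
Sun: 7:11 AM–7:02 PM = 11 h 51 min; less 45 min break → 11 h 6 min
Total worked: 57 h 54 min = 3474 min.
Regular 44 h 0 min = 2640 min at $35.75/h; overtime 13 h 54 min = 834 min at $71.50/h.
Pay = (2640 × $35.75 + 834 × $71.50) ÷ 60 = $2566.85.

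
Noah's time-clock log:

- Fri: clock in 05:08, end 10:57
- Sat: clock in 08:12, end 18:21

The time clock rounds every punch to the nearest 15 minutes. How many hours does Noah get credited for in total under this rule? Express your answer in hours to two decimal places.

Fri: in 05:08→05:15, out 10:57→11:00; 5 h 45 min
Sat: in 08:12→08:15, out 18:21→18:15; 10 h 0 min
Total credited: 15 h 45 min.

15.75 hours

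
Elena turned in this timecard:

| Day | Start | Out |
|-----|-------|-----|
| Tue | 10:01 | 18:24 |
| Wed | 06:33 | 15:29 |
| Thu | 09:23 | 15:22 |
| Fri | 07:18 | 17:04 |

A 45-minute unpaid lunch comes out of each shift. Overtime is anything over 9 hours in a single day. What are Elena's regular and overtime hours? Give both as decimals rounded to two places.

Tue: 10:01–18:24 = 8 h 23 min; less 45 min break → 7 h 38 min
Wed: 06:33–15:29 = 8 h 56 min; less 45 min break → 8 h 11 min
Thu: 09:23–15:22 = 5 h 59 min; less 45 min break → 5 h 14 min
Fri: 07:18–17:04 = 9 h 46 min; less 45 min break → 9 h 1 min
Tue reg 7 h 38 min / OT 0 h 0 min; Wed reg 8 h 11 min / OT 0 h 0 min; Thu reg 5 h 14 min / OT 0 h 0 min; Fri reg 9 h 0 min / OT 0 h 1 min.
Totals: regular 30 h 3 min, overtime 0 h 1 min.

Regular 30.05 hours, overtime 0.02 hours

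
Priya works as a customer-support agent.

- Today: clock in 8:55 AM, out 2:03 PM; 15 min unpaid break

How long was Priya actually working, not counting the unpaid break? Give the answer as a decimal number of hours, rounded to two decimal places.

4.88 hours

Today: 8:55 AM–2:03 PM = 5 h 8 min; less 15 min break → 4 h 53 min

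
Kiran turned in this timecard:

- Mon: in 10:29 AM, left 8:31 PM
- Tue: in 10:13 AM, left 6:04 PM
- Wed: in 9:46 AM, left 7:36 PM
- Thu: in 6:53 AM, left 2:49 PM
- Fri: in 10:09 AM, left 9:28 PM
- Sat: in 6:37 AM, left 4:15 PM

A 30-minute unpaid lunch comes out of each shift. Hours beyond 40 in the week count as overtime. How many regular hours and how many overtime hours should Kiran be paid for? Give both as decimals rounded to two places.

Regular 40.00 hours, overtime 13.60 hours

Mon: 10:29 AM–8:31 PM = 10 h 2 min; less 30 min break → 9 h 32 min
Tue: 10:13 AM–6:04 PM = 7 h 51 min; less 30 min break → 7 h 21 min
Wed: 9:46 AM–7:36 PM = 9 h 50 min; less 30 min break → 9 h 20 min
Thu: 6:53 AM–2:49 PM = 7 h 56 min; less 30 min break → 7 h 26 min
Fri: 10:09 AM–9:28 PM = 11 h 19 min; less 30 min break → 10 h 49 min
Sat: 6:37 AM–4:15 PM = 9 h 38 min; less 30 min break → 9 h 8 min
Total worked: 53 h 36 min = 53.60 h.
Threshold 40 h → overtime 13 h 36 min, regular 40 h 0 min.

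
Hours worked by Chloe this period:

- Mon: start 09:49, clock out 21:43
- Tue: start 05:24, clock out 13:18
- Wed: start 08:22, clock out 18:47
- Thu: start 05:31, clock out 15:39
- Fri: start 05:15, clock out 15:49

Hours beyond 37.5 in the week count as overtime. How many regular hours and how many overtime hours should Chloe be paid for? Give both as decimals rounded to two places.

Regular 37.50 hours, overtime 13.42 hours

Mon: 09:49–21:43 = 11 h 54 min
Tue: 05:24–13:18 = 7 h 54 min
Wed: 08:22–18:47 = 10 h 25 min
Thu: 05:31–15:39 = 10 h 8 min
Fri: 05:15–15:49 = 10 h 34 min
Total worked: 50 h 55 min = 50.92 h.
Threshold 37.5 h → overtime 13 h 25 min, regular 37 h 30 min.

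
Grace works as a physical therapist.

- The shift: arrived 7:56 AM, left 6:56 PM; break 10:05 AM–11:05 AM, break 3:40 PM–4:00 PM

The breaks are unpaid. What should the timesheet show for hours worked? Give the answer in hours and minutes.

The shift: 7:56 AM–6:56 PM = 11 h 0 min; less 80 min break → 9 h 40 min

9 h 40 min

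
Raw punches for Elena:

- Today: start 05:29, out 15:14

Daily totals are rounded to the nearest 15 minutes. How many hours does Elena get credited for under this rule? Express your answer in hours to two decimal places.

9.75 hours

Today: 05:29–15:14 = 9 h 45 min → rounds to 9 h 45 min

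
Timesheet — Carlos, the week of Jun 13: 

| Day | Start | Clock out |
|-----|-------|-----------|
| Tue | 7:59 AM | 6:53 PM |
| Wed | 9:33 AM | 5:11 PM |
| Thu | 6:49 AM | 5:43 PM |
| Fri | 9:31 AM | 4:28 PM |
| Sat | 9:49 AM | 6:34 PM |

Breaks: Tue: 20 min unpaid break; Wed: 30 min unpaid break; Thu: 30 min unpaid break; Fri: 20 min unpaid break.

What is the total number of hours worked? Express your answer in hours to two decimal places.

Tue: 7:59 AM–6:53 PM = 10 h 54 min; less 20 min break → 10 h 34 min
Wed: 9:33 AM–5:11 PM = 7 h 38 min; less 30 min break → 7 h 8 min
Thu: 6:49 AM–5:43 PM = 10 h 54 min; less 30 min break → 10 h 24 min
Fri: 9:31 AM–4:28 PM = 6 h 57 min; less 20 min break → 6 h 37 min
Sat: 9:49 AM–6:34 PM = 8 h 45 min
Total: 10 h 34 min + 7 h 8 min + 10 h 24 min + 6 h 37 min + 8 h 45 min = 43 h 28 min.

43.47 hours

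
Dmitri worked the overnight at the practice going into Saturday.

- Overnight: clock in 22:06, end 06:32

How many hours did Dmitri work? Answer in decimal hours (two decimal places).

8.43 hours

Overnight: 22:06 → midnight = 1 h 54 min; midnight → 06:32 = 6 h 32 min; span 8 h 26 min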